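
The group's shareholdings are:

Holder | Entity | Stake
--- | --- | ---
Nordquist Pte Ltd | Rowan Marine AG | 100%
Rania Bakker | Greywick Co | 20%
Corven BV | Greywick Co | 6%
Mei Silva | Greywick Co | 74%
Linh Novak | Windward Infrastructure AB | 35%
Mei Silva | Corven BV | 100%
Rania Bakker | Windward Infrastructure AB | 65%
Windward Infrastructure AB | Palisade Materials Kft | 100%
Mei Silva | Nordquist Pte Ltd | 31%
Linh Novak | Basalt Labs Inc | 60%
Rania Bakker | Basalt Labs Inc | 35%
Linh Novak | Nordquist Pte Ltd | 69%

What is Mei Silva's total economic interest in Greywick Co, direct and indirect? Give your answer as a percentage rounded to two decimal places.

80.00%

Mei reaches Greywick along 2 paths.
Via Corven: 100% × 6% = 6%.
Direct stake: 74% = 74%.
Total: 6% + 74% = 80%.
Rounded: 80.00%.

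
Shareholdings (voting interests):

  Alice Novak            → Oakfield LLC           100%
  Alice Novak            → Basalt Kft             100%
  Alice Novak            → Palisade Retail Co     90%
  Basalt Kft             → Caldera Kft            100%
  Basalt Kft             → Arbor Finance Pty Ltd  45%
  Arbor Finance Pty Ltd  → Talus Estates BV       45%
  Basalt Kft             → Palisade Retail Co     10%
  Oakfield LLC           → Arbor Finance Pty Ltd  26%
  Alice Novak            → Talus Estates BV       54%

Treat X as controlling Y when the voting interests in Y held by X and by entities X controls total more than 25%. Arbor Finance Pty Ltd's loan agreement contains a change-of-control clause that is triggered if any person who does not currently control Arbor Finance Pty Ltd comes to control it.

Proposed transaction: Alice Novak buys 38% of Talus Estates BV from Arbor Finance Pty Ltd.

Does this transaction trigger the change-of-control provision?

No

The purchase adds only to Alice's holdings (Arbor's stake shrinks), so Alice is the only person who could newly come to control Arbor.
Alice holds 100% of Oakfield, so Alice controls Oakfield.
Alice holds 100% of Basalt, so Alice controls Basalt.
Basalt and Oakfield together hold 45% + 26% = 71% of Arbor, so Alice controls Arbor.
So Alice already controls Arbor before the transaction.
After the purchase, Alice's direct stake in Talus rises to 54% + 38% = 92%, and Arbor's stake falls to 7%.
Alice controlled Arbor already, so this is not a new person acquiring control; every other person's position is unchanged or reduced.
No new person acquires control, so the clause is not triggered.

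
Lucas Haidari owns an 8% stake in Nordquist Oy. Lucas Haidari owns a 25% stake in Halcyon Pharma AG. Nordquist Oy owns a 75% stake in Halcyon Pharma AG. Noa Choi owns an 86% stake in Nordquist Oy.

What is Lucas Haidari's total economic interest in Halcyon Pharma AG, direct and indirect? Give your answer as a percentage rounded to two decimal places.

31.00%

Lucas reaches Halcyon along 2 paths.
Via Nordquist: 8% × 75% = 6%.
Direct stake: 25% = 25%.
Total: 6% + 25% = 31%.
Rounded: 31.00%.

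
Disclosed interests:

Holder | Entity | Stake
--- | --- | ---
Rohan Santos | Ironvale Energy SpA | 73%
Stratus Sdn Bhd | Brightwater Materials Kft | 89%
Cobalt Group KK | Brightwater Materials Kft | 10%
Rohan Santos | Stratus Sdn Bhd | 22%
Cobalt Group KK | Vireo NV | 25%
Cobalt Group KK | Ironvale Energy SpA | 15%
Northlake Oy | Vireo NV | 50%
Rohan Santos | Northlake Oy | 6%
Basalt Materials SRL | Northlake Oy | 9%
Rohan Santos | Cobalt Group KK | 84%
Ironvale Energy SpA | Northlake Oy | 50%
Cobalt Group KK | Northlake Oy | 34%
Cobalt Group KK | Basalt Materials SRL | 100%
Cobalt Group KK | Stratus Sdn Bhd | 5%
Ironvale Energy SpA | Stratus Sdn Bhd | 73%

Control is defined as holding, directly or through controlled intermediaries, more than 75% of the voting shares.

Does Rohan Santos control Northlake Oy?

Rohan holds 84% of Cobalt, so Rohan controls Cobalt.
Cobalt holds 100% of Basalt, so Rohan controls Basalt.
Rohan and Cobalt together hold 73% + 15% = 88% of Ironvale, so Rohan controls Ironvale.
Cobalt and Basalt and Ironvale and Rohan together hold 34% + 9% + 50% + 6% = 99% of Northlake, so Rohan controls Northlake.

Yes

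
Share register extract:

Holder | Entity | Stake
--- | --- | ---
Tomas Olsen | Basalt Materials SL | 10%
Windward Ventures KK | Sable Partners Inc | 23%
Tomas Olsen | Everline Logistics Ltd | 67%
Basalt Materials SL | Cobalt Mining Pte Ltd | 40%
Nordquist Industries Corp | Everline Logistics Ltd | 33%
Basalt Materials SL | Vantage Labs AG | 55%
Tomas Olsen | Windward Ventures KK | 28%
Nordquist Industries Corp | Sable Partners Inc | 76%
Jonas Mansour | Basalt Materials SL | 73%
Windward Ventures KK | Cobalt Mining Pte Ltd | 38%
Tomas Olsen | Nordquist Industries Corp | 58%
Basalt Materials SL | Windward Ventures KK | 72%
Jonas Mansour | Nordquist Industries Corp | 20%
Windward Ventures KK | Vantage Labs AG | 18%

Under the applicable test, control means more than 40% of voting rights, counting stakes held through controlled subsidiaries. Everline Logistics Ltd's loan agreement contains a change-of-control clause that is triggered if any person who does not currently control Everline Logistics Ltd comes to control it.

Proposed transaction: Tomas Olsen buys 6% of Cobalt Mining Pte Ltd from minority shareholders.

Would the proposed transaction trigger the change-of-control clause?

The purchase changes only Tomas's holdings, so Tomas is the only person who could newly come to control Everline.
Tomas holds 58% of Nordquist, so Tomas controls Nordquist.
Tomas and Nordquist together hold 67% + 33% = 100% of Everline, so Tomas controls Everline.
So Tomas already controls Everline before the transaction.
After the purchase, Tomas holds 6% of Cobalt directly.
Tomas controlled Everline already, so this is not a new person acquiring control; every other person's position is unchanged or reduced.
No new person acquires control, so the clause is not triggered.

No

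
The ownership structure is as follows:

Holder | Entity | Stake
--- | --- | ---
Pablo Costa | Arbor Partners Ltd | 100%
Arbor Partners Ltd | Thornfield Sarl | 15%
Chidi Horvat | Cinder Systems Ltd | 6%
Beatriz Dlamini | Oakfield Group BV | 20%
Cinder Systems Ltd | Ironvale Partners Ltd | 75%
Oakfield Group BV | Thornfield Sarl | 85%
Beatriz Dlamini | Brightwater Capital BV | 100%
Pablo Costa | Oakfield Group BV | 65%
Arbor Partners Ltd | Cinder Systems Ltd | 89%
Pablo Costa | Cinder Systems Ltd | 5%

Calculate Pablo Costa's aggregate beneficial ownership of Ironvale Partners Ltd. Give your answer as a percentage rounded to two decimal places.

70.50%

Pablo reaches Ironvale along 2 paths.
Via Arbor → Cinder: 100% × 89% × 75% = 66.75%.
Via Cinder: 5% × 75% = 3.75%.
Total: 66.75% + 3.75% = 70.5%.
Rounded: 70.50%.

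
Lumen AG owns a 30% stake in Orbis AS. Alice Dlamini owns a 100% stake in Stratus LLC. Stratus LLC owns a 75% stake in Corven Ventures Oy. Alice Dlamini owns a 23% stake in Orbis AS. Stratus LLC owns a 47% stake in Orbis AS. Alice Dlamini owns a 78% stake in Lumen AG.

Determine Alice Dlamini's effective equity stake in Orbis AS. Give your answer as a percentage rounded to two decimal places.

Alice reaches Orbis along 3 paths.
Direct stake: 23% = 23%.
Via Stratus: 100% × 47% = 47%.
Via Lumen: 78% × 30% = 23.4%.
Total: 23% + 47% + 23.4% = 93.4%.
Rounded: 93.40%.

93.40%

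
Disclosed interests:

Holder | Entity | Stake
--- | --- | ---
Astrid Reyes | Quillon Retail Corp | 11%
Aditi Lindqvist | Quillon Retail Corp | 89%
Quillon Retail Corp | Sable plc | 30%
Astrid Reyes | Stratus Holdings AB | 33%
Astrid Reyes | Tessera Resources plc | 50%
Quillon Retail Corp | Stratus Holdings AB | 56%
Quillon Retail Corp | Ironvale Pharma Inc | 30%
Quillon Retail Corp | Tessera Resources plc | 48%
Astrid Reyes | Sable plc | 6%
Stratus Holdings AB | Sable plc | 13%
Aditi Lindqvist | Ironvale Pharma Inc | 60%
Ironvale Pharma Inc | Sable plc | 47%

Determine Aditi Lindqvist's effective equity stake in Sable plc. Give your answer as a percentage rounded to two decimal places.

Aditi reaches Sable along 4 paths.
Via Quillon: 89% × 30% = 26.7%.
Via Ironvale: 60% × 47% = 28.2%.
Via Quillon → Ironvale: 89% × 30% × 47% = 12.549%.
Via Quillon → Stratus: 89% × 56% × 13% = 6.4792%.
Total: 26.7% + 28.2% + 12.549% + 6.4792% = 73.9282%.
Rounded: 73.93%.

73.93%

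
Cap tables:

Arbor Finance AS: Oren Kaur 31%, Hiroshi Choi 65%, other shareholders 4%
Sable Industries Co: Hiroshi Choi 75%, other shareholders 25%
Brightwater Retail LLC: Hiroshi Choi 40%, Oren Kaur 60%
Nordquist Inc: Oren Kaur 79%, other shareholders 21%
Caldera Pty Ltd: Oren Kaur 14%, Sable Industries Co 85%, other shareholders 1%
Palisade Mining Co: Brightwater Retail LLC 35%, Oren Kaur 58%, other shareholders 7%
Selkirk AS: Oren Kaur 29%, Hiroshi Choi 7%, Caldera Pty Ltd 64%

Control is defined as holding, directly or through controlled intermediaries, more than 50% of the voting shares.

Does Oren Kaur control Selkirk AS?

No

Oren holds 60% of Brightwater, so Oren controls Brightwater.
Oren holds 79% of Nordquist, so Oren controls Nordquist.
Brightwater and Oren together hold 35% + 58% = 93% of Palisade, so Oren controls Palisade.
In Selkirk, Oren's side holds only 29%, not > 50%.
So Oren does not control Selkirk.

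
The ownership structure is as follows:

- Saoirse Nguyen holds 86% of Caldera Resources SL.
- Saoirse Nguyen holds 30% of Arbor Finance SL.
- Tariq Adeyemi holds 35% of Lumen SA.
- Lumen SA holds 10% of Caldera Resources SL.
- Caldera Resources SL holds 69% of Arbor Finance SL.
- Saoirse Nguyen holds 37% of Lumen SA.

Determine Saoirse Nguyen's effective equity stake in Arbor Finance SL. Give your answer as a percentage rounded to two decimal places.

Saoirse reaches Arbor along 3 paths.
Direct stake: 30% = 30%.
Via Lumen → Caldera: 37% × 10% × 69% = 2.553%.
Via Caldera: 86% × 69% = 59.34%.
Total: 30% + 2.553% + 59.34% = 91.893%.
Rounded: 91.89%.

91.89%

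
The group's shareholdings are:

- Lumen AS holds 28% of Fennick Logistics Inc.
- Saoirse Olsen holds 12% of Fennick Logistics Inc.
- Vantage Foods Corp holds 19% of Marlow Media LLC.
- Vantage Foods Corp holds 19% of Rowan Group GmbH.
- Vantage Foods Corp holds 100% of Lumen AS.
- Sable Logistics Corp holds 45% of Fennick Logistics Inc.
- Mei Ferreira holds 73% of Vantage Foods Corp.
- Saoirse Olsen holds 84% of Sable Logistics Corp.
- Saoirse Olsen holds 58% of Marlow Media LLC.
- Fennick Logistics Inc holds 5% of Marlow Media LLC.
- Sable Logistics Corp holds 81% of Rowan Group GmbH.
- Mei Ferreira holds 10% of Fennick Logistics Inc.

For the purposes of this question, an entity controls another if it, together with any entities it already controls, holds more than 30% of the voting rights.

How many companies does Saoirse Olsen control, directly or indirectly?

4

Saoirse holds 84% of Sable, so Saoirse controls Sable.
Sable holds 81% of Rowan, so Saoirse controls Rowan.
Sable and Saoirse together hold 45% + 12% = 57% of Fennick, so Saoirse controls Fennick.
Fennick and Saoirse together hold 5% + 58% = 63% of Marlow, so Saoirse controls Marlow.
No other company's threshold is met.
Saoirse controls 4 companies.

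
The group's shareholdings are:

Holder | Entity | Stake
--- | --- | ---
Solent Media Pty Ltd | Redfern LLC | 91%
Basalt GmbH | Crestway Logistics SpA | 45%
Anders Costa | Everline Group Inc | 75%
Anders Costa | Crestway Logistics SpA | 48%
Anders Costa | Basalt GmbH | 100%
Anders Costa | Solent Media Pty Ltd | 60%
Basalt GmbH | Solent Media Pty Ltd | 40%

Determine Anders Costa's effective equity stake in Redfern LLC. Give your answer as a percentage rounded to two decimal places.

91.00%

Anders reaches Redfern along 2 paths.
Via Basalt → Solent: 100% × 40% × 91% = 36.4%.
Via Solent: 60% × 91% = 54.6%.
Total: 36.4% + 54.6% = 91%.
Rounded: 91.00%.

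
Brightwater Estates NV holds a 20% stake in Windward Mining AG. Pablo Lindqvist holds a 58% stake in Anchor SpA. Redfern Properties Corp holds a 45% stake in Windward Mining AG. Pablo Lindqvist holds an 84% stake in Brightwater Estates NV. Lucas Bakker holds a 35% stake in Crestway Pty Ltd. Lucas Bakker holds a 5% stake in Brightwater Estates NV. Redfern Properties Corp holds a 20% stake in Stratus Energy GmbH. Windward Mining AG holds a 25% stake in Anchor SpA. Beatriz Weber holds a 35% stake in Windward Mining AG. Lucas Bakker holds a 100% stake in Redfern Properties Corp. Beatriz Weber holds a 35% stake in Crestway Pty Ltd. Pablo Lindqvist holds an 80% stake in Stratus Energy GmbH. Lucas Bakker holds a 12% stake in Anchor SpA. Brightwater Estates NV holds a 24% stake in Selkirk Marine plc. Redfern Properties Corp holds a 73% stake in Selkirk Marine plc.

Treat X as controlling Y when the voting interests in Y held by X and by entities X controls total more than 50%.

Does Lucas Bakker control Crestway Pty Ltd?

No

Lucas holds 100% of Redfern, so Lucas controls Redfern.
Redfern holds 73% of Selkirk, so Lucas controls Selkirk.
In Crestway, Lucas's side holds only 35%, not > 50%.
So Lucas does not control Crestway.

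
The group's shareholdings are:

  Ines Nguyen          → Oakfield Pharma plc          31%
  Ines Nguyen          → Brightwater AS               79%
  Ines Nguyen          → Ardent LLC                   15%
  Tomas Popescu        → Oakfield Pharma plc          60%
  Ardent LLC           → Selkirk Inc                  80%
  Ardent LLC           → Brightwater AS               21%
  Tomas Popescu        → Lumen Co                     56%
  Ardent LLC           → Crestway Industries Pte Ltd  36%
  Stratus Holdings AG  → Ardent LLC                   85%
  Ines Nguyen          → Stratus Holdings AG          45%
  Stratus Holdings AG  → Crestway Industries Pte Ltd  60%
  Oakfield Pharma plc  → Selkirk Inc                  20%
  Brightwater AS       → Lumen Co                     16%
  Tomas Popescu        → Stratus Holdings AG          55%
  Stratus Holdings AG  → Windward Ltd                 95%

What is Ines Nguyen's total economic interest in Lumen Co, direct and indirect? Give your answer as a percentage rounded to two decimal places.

Ines reaches Lumen along 3 paths.
Via Ardent → Brightwater: 15% × 21% × 16% = 0.504%.
Via Stratus → Ardent → Brightwater: 45% × 85% × 21% × 16% = 1.2852%.
Via Brightwater: 79% × 16% = 12.64%.
Total: 0.504% + 1.2852% + 12.64% = 14.4292%.
Rounded: 14.43%.

14.43%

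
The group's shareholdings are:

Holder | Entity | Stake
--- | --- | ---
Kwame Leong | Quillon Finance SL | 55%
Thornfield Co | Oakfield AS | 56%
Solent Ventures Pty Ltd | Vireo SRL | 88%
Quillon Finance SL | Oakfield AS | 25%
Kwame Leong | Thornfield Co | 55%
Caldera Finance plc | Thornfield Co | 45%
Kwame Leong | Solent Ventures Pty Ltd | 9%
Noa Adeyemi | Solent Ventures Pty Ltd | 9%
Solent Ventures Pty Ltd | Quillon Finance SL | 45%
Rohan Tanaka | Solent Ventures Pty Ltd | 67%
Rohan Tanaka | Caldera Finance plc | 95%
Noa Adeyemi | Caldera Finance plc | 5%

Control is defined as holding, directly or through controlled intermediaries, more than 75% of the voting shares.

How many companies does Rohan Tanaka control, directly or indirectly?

Rohan holds 95% of Caldera, so Rohan controls Caldera.
No other company's threshold is met.
Rohan controls 1 company.

1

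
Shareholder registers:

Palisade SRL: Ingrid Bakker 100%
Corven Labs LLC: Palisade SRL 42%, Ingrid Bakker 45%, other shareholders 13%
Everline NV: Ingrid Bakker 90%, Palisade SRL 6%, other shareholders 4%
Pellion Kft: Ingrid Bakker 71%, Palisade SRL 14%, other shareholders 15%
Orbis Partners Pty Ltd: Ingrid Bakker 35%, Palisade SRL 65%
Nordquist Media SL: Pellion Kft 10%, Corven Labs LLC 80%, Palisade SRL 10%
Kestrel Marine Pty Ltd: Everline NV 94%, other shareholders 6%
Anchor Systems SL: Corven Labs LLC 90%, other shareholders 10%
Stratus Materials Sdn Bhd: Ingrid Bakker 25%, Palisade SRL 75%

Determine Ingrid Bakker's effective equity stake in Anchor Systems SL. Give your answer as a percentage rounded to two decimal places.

78.30%

Ingrid reaches Anchor along 2 paths.
Via Palisade → Corven: 100% × 42% × 90% = 37.8%.
Via Corven: 45% × 90% = 40.5%.
Total: 37.8% + 40.5% = 78.3%.
Rounded: 78.30%.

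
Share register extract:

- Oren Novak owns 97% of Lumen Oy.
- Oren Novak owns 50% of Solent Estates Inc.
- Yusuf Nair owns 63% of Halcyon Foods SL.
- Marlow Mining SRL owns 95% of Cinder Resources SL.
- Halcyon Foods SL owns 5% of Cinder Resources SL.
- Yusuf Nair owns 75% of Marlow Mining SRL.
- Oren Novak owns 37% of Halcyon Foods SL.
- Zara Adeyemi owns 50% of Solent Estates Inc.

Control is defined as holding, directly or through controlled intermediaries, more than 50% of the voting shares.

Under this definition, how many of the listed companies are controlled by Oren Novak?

1

Oren holds 97% of Lumen, so Oren controls Lumen.
No other company's threshold is met.
Oren controls 1 company.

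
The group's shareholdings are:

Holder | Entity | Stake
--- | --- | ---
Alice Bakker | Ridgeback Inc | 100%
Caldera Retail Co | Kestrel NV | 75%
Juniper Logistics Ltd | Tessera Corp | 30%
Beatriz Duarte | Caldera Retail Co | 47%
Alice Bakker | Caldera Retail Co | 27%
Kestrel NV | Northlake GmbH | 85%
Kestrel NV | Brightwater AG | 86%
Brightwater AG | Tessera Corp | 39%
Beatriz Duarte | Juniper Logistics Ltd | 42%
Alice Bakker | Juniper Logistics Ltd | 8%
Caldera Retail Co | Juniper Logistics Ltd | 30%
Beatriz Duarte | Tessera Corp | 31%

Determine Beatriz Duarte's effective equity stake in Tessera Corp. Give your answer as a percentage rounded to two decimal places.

59.65%

Beatriz reaches Tessera along 4 paths.
Via Juniper: 42% × 30% = 12.6%.
Via Caldera → Juniper: 47% × 30% × 30% = 4.23%.
Direct stake: 31% = 31%.
Via Caldera → Kestrel → Brightwater: 47% × 75% × 86% × 39% = 11.82285%.
Total: 12.6% + 4.23% + 31% + 11.82285% = 59.65285%.
Rounded: 59.65%.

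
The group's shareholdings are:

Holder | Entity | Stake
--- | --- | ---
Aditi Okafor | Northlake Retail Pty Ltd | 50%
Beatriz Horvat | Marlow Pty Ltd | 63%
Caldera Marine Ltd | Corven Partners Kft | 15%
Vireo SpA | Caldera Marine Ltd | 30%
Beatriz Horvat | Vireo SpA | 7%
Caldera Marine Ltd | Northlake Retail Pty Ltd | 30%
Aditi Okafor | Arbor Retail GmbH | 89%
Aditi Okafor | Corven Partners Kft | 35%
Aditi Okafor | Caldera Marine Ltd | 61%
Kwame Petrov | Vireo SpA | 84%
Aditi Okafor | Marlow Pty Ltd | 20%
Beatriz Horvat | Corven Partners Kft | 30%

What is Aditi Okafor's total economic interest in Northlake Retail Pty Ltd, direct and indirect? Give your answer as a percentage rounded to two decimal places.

68.30%

Aditi reaches Northlake along 2 paths.
Direct stake: 50% = 50%.
Via Caldera: 61% × 30% = 18.3%.
Total: 50% + 18.3% = 68.3%.
Rounded: 68.30%.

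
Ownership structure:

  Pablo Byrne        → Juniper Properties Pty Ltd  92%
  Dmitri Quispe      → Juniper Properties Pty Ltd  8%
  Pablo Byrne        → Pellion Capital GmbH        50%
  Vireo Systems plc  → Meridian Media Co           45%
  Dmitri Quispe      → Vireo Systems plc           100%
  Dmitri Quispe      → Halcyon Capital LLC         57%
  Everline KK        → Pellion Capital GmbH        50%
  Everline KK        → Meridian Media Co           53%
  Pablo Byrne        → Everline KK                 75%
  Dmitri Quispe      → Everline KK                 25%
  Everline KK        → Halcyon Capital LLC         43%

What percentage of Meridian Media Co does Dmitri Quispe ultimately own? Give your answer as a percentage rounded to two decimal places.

58.25%

Dmitri reaches Meridian along 2 paths.
Via Vireo: 100% × 45% = 45%.
Via Everline: 25% × 53% = 13.25%.
Total: 45% + 13.25% = 58.25%.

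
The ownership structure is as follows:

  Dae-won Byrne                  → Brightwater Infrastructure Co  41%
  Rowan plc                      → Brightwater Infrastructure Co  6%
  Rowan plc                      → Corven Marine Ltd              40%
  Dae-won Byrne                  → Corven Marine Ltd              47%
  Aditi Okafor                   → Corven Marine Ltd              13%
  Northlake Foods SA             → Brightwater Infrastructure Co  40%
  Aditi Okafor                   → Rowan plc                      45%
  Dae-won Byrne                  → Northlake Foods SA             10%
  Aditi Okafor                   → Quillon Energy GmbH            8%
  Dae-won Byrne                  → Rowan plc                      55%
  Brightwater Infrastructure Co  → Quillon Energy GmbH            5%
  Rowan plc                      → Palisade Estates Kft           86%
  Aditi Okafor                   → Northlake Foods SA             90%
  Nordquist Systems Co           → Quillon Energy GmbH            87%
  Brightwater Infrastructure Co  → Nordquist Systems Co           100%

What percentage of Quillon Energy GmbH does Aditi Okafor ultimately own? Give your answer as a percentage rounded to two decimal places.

43.60%

Aditi reaches Quillon along 5 paths.
Via Rowan → Brightwater: 45% × 6% × 5% = 0.135%.
Via Northlake → Brightwater: 90% × 40% × 5% = 1.8%.
Direct stake: 8% = 8%.
Via Rowan → Brightwater → Nordquist: 45% × 6% × 100% × 87% = 2.349%.
Via Northlake → Brightwater → Nordquist: 90% × 40% × 100% × 87% = 31.32%.
Total: 0.135% + 1.8% + 8% + 2.349% + 31.32% = 43.604%.
Rounded: 43.60%.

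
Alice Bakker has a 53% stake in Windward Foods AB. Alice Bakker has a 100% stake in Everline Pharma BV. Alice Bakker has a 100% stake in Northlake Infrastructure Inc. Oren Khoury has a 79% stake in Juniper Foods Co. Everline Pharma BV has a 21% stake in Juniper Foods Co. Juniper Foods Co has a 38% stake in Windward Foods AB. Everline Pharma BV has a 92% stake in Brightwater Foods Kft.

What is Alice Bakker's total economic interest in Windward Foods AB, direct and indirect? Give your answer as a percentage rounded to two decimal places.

Alice reaches Windward along 2 paths.
Direct stake: 53% = 53%.
Via Everline → Juniper: 100% × 21% × 38% = 7.98%.
Total: 53% + 7.98% = 60.98%.

60.98%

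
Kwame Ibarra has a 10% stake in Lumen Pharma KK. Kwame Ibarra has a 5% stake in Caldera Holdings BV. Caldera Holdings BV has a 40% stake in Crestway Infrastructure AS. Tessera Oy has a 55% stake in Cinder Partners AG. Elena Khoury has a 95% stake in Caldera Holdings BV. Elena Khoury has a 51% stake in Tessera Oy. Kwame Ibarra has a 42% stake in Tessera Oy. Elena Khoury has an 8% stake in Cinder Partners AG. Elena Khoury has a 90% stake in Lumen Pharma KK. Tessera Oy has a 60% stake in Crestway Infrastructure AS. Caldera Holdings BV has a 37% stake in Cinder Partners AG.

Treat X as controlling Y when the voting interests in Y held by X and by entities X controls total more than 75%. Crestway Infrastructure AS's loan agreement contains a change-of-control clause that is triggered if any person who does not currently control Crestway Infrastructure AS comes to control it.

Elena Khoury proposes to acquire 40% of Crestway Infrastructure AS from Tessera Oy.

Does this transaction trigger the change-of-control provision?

Yes

The purchase adds only to Elena's holdings (Tessera's stake shrinks), so Elena is the only person who could newly come to control Crestway.
Elena holds 95% of Caldera, so Elena controls Caldera.
Elena holds 90% of Lumen, so Elena controls Lumen.
In Crestway, Elena's side holds only 40%, not > 75%.
So before the transaction, Elena does not control Crestway.
After the purchase, Elena holds 40% of Crestway directly, and Tessera's stake falls to 20%.
Caldera and Elena together hold 40% + 40% = 80% of Crestway, so Elena controls Crestway.
Elena did not control Crestway before and does after, so the clause is triggered.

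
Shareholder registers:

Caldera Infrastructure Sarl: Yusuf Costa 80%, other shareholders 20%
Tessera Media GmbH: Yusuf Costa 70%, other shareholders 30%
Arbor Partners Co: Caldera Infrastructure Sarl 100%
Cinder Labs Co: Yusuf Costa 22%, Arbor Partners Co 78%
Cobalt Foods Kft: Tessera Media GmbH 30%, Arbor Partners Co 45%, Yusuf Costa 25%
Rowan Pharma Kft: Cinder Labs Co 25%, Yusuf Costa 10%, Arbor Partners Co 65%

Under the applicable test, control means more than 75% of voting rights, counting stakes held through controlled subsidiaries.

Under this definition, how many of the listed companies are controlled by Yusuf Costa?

4

Yusuf holds 80% of Caldera, so Yusuf controls Caldera.
Caldera holds 100% of Arbor, so Yusuf controls Arbor.
Yusuf and Arbor together hold 22% + 78% = 100% of Cinder, so Yusuf controls Cinder.
Cinder and Yusuf and Arbor together hold 25% + 10% + 65% = 100% of Rowan, so Yusuf controls Rowan.
No other company's threshold is met.
Yusuf controls 4 companies.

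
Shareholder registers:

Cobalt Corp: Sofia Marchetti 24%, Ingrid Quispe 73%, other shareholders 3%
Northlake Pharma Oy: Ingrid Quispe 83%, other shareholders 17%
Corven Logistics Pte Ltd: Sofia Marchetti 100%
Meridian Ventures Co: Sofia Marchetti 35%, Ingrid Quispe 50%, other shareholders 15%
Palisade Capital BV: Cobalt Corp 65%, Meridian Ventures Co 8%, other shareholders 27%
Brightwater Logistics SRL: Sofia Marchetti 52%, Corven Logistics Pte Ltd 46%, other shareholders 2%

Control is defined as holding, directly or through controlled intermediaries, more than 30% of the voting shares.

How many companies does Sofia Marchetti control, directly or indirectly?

3

Sofia holds 100% of Corven, so Sofia controls Corven.
Sofia holds 35% of Meridian, so Sofia controls Meridian.
Sofia and Corven together hold 52% + 46% = 98% of Brightwater, so Sofia controls Brightwater.
No other company's threshold is met.
Sofia controls 3 companies.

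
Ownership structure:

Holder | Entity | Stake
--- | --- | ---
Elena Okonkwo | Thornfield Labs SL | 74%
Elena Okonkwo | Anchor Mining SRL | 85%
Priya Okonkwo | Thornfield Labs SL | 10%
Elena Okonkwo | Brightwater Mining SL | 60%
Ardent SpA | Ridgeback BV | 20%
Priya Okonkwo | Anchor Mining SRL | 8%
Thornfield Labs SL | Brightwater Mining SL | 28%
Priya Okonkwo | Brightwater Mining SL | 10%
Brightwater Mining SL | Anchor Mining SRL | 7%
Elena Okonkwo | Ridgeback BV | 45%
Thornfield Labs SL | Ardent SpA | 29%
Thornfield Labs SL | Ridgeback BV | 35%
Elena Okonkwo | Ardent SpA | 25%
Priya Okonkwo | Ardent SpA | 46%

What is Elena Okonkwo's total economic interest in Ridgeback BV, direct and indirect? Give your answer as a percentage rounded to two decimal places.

Elena reaches Ridgeback along 4 paths.
Direct stake: 45% = 45%.
Via Thornfield: 74% × 35% = 25.9%.
Via Ardent: 25% × 20% = 5%.
Via Thornfield → Ardent: 74% × 29% × 20% = 4.292%.
Total: 45% + 25.9% + 5% + 4.292% = 80.192%.
Rounded: 80.19%.

80.19%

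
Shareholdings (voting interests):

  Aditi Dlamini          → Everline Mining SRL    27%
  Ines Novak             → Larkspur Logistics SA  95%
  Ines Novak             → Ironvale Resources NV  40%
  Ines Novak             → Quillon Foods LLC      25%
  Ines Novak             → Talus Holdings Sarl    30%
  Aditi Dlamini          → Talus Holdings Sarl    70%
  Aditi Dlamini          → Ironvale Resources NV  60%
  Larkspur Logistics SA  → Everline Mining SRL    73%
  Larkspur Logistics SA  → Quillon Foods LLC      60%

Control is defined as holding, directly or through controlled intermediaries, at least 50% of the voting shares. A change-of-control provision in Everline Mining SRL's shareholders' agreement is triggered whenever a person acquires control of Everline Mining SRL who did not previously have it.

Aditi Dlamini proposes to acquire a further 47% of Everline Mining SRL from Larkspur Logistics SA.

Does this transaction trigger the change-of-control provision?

Yes

The purchase adds only to Aditi's holdings (Larkspur's stake shrinks), so Aditi is the only person who could newly come to control Everline.
Aditi holds 60% of Ironvale, so Aditi controls Ironvale.
Aditi holds 70% of Talus, so Aditi controls Talus.
In Everline, Aditi's side holds only 27%, not ≥ 50%.
So before the transaction, Aditi does not control Everline.
After the purchase, Aditi's direct stake in Everline rises to 27% + 47% = 74%, and Larkspur's stake falls to 26%.
Aditi holds 74% of Everline, so Aditi controls Everline.
Aditi did not control Everline before and does after, so the clause is triggered.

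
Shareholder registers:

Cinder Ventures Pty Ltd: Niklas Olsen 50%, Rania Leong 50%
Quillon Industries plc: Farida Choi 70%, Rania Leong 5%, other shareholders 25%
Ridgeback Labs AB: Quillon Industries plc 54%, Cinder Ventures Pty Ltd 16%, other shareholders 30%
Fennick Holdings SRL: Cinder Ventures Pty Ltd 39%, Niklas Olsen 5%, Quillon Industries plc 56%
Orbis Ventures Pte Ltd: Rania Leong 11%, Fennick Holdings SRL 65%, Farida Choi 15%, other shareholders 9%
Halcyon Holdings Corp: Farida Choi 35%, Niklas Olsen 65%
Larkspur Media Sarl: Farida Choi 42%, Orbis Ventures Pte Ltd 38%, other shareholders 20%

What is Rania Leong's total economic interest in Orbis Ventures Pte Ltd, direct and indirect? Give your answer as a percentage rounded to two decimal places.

Rania reaches Orbis along 3 paths.
Direct stake: 11% = 11%.
Via Cinder → Fennick: 50% × 39% × 65% = 12.675%.
Via Quillon → Fennick: 5% × 56% × 65% = 1.82%.
Total: 11% + 12.675% + 1.82% = 25.495%.
Rounded: 25.50%.

25.50%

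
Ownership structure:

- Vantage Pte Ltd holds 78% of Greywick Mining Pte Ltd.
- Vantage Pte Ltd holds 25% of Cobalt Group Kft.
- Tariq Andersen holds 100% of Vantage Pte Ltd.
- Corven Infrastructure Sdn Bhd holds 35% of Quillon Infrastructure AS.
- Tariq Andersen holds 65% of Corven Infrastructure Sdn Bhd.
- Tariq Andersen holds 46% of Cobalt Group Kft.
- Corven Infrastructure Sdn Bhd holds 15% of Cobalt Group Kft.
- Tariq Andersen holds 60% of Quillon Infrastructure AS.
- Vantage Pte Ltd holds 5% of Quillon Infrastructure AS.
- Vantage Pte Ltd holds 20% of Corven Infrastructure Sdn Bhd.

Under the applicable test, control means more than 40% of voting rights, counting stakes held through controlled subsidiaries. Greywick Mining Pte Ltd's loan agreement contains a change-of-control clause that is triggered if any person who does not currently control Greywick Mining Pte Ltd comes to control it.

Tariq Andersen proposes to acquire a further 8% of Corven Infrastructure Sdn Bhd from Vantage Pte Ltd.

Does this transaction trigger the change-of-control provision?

The purchase adds only to Tariq's holdings (Vantage's stake shrinks), so Tariq is the only person who could newly come to control Greywick.
Tariq holds 100% of Vantage, so Tariq controls Vantage.
Vantage holds 78% of Greywick, so Tariq controls Greywick.
So Tariq already controls Greywick before the transaction.
After the purchase, Tariq's direct stake in Corven rises to 65% + 8% = 73%, and Vantage's stake falls to 12%.
Tariq controlled Greywick already, so this is not a new person acquiring control; every other person's position is unchanged or reduced.
No new person acquires control, so the clause is not triggered.

No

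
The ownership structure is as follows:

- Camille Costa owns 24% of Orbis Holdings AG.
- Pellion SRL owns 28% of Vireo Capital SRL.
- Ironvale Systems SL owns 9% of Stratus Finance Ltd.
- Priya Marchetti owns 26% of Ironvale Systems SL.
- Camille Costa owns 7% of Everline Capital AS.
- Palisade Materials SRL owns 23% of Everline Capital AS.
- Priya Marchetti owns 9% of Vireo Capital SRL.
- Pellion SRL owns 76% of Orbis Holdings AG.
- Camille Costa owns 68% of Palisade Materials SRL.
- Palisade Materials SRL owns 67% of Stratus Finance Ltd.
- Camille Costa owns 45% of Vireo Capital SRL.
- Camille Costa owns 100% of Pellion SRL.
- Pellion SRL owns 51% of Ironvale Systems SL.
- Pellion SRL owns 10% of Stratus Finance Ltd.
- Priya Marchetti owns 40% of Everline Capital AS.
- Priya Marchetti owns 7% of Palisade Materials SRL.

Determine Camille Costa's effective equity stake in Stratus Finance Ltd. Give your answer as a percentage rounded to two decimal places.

Camille reaches Stratus along 3 paths.
Via Pellion: 100% × 10% = 10%.
Via Pellion → Ironvale: 100% × 51% × 9% = 4.59%.
Via Palisade: 68% × 67% = 45.56%.
Total: 10% + 4.59% + 45.56% = 60.15%.

60.15%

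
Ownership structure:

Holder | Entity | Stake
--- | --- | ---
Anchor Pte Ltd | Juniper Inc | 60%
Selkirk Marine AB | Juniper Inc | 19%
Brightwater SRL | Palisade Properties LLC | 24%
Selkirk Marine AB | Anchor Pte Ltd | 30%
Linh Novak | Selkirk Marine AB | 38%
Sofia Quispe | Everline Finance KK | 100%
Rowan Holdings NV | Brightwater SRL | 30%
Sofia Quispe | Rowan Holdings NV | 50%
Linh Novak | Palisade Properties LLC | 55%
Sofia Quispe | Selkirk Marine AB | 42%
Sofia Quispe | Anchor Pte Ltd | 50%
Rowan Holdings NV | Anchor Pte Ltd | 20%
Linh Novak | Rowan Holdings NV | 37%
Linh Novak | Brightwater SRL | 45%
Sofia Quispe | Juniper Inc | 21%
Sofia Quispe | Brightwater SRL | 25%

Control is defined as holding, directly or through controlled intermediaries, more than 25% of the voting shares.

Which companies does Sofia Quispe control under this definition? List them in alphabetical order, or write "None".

Sofia holds 42% of Selkirk, so Sofia controls Selkirk.
Sofia holds 50% of Rowan, so Sofia controls Rowan.
Sofia and Rowan and Selkirk together hold 50% + 20% + 30% = 100% of Anchor, so Sofia controls Anchor.
Rowan and Sofia together hold 30% + 25% = 55% of Brightwater, so Sofia controls Brightwater.
Sofia and Anchor and Selkirk together hold 21% + 60% + 19% = 100% of Juniper, so Sofia controls Juniper.
Sofia holds 100% of Everline, so Sofia controls Everline.
No other company's threshold is met.

Anchor Pte Ltd, Brightwater SRL, Everline Finance KK, Juniper Inc, Rowan Holdings NV, Selkirk Marine AB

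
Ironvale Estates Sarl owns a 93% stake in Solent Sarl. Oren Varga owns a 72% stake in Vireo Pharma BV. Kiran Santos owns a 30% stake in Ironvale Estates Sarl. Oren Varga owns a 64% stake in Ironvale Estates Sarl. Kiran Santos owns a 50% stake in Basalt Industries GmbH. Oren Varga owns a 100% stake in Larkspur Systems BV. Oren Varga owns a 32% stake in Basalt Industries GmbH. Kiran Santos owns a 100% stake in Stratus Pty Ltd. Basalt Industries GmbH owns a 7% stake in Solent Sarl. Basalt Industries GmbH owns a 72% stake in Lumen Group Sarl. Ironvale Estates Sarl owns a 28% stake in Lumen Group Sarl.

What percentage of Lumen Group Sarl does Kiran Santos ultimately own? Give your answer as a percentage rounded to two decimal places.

Kiran reaches Lumen along 2 paths.
Via Ironvale: 30% × 28% = 8.4%.
Via Basalt: 50% × 72% = 36%.
Total: 8.4% + 36% = 44.4%.
Rounded: 44.40%.

44.40%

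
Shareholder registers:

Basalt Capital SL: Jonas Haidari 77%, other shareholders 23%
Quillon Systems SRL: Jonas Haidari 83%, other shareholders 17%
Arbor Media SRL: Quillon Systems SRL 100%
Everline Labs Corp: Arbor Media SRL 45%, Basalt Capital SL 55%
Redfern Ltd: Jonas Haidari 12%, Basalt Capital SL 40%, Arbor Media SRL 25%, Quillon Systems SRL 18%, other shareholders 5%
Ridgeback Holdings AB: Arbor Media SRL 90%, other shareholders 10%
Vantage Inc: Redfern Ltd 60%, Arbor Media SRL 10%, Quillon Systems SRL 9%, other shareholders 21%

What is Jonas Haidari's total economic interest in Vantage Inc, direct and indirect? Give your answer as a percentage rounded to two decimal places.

62.86%

Jonas reaches Vantage along 6 paths.
Via Redfern: 12% × 60% = 7.2%.
Via Basalt → Redfern: 77% × 40% × 60% = 18.48%.
Via Quillon → Arbor → Redfern: 83% × 100% × 25% × 60% = 12.45%.
Via Quillon → Redfern: 83% × 18% × 60% = 8.964%.
Via Quillon → Arbor: 83% × 100% × 10% = 8.3%.
Via Quillon: 83% × 9% = 7.47%.
Total: 7.2% + 18.48% + 12.45% + 8.964% + 8.3% + 7.47% = 62.864%.
Rounded: 62.86%.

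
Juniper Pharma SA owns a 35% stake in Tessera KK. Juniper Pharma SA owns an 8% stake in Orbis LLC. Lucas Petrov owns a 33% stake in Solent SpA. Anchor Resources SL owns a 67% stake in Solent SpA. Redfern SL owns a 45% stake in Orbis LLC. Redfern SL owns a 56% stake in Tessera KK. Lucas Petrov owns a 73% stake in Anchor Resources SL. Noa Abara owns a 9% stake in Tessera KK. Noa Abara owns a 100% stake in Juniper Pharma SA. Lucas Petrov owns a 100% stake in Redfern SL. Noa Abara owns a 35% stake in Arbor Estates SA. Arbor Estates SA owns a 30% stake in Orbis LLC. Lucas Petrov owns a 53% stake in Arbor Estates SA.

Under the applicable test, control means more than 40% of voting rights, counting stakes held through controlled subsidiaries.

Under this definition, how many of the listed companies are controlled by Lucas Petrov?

6

Lucas holds 73% of Anchor, so Lucas controls Anchor.
Lucas holds 53% of Arbor, so Lucas controls Arbor.
Lucas holds 100% of Redfern, so Lucas controls Redfern.
Anchor and Lucas together hold 67% + 33% = 100% of Solent, so Lucas controls Solent.
Redfern holds 56% of Tessera, so Lucas controls Tessera.
Redfern and Arbor together hold 45% + 30% = 75% of Orbis, so Lucas controls Orbis.
No other company's threshold is met.
Lucas controls 6 companies.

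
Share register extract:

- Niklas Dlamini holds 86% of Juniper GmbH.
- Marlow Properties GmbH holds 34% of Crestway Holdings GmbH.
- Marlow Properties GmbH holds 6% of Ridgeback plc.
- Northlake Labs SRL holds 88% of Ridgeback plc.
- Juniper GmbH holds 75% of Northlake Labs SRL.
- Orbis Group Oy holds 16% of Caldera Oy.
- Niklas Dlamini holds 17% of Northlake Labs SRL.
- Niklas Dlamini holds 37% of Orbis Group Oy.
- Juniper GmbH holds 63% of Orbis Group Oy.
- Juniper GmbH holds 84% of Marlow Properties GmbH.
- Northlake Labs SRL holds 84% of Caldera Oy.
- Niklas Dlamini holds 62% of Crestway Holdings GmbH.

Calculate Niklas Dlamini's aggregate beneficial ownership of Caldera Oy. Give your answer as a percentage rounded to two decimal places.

Niklas reaches Caldera along 4 paths.
Via Juniper → Northlake: 86% × 75% × 84% = 54.18%.
Via Northlake: 17% × 84% = 14.28%.
Via Juniper → Orbis: 86% × 63% × 16% = 8.6688%.
Via Orbis: 37% × 16% = 5.92%.
Total: 54.18% + 14.28% + 8.6688% + 5.92% = 83.0488%.
Rounded: 83.05%.

83.05%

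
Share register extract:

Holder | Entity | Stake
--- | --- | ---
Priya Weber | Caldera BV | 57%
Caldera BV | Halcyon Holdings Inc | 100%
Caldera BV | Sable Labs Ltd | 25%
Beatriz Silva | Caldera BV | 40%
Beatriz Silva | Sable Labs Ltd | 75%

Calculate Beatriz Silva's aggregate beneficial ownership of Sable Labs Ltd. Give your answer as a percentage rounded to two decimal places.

85.00%

Beatriz reaches Sable along 2 paths.
Direct stake: 75% = 75%.
Via Caldera: 40% × 25% = 10%.
Total: 75% + 10% = 85%.
Rounded: 85.00%.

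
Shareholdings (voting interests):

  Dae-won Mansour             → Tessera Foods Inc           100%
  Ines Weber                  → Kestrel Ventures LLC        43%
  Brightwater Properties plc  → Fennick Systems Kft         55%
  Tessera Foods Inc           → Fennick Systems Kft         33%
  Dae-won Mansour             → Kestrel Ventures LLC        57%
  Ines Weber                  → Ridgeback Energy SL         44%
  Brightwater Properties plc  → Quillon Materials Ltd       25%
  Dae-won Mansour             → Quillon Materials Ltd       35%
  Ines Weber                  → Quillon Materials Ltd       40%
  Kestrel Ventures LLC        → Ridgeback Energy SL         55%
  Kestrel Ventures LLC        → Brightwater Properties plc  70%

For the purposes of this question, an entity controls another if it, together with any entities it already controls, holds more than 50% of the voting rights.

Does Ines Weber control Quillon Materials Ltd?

No

Ines's largest direct stake is 44% in Ridgeback, which does not meet the threshold, so Ines controls no company.
In Quillon, Ines's side holds only 40%, not > 50%.
So Ines does not control Quillon.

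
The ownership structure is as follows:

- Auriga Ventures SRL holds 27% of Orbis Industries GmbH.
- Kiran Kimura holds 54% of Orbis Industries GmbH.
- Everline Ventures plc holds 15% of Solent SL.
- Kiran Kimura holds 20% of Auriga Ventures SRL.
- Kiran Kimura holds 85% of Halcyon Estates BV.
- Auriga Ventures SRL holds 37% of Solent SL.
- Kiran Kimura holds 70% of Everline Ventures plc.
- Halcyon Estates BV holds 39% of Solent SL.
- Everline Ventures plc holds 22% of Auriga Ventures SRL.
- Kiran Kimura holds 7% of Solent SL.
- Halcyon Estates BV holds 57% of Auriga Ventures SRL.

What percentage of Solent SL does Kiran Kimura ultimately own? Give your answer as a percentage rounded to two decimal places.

81.67%

Kiran reaches Solent along 6 paths.
Via Everline: 70% × 15% = 10.5%.
Via Auriga: 20% × 37% = 7.4%.
Via Halcyon → Auriga: 85% × 57% × 37% = 17.9265%.
Via Everline → Auriga: 70% × 22% × 37% = 5.698%.
Via Halcyon: 85% × 39% = 33.15%.
Direct stake: 7% = 7%.
Total: 10.5% + 7.4% + 17.9265% + 5.698% + 33.15% + 7% = 81.6745%.
Rounded: 81.67%.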